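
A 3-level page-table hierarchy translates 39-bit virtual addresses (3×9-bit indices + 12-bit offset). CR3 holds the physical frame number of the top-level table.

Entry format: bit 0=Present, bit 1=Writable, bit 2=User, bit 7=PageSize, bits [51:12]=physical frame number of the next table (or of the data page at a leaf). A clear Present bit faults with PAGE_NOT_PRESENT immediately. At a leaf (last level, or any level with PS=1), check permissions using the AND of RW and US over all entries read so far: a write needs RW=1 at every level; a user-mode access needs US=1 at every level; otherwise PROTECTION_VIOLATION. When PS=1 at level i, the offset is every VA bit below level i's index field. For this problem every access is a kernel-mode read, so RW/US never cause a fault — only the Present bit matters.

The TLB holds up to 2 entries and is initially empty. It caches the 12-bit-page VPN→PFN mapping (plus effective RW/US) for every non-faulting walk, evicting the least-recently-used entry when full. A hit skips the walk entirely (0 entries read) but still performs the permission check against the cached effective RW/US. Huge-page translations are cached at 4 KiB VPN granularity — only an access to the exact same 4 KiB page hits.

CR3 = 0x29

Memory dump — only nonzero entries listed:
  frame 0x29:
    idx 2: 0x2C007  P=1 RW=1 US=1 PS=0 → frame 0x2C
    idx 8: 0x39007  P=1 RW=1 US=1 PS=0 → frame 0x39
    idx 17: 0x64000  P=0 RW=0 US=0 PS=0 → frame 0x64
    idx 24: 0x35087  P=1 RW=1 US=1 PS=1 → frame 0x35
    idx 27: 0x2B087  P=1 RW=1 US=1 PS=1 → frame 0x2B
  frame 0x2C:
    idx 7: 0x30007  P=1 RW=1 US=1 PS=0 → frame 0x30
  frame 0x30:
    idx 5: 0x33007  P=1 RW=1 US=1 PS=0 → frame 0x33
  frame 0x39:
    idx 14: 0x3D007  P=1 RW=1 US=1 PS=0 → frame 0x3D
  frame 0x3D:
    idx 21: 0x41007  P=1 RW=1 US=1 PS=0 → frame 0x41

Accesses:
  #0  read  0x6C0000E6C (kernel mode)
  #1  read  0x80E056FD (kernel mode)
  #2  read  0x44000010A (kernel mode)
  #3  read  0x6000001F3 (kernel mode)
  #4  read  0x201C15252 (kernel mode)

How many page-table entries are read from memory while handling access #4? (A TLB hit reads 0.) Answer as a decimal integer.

Walk each access:
#0 VA=0x6C0000E6C (r,kernel):
  L0: frame=0x29 idx=27 entry=0x2B087 [P=1 RW=1 US=1 PS=1]
  ⇒ phys 0x2BE6C (huge @L0)  [1 reads]
#1 VA=0x80E056FD (r,kernel):
  L0: frame=0x29 idx=2 entry=0x2C007 [P=1 RW=1 US=1 PS=0]
  L1: frame=0x2C idx=7 entry=0x30007 [P=1 RW=1 US=1 PS=0]
  L2: frame=0x30 idx=5 entry=0x33007 [P=1 RW=1 US=1 PS=0]
  ⇒ phys 0x336FD  [3 reads]
#2 VA=0x44000010A (r,kernel):
  L0: frame=0x29 idx=17 entry=0x64000 [P=0 RW=0 US=0 PS=0]
  ✗ PAGE_NOT_PRESENT  [1 reads]
#3 VA=0x6000001F3 (r,kernel):
  L0: frame=0x29 idx=24 entry=0x35087 [P=1 RW=1 US=1 PS=1]
  ⇒ phys 0x351F3 (huge @L0)  [1 reads]
#4 VA=0x201C15252 (r,kernel):
  L0: frame=0x29 idx=8 entry=0x39007 [P=1 RW=1 US=1 PS=0]
  L1: frame=0x39 idx=14 entry=0x3D007 [P=1 RW=1 US=1 PS=0]
  L2: frame=0x3D idx=21 entry=0x41007 [P=1 RW=1 US=1 PS=0]
  ⇒ phys 0x41252  [3 reads]

Entries read for #4: 3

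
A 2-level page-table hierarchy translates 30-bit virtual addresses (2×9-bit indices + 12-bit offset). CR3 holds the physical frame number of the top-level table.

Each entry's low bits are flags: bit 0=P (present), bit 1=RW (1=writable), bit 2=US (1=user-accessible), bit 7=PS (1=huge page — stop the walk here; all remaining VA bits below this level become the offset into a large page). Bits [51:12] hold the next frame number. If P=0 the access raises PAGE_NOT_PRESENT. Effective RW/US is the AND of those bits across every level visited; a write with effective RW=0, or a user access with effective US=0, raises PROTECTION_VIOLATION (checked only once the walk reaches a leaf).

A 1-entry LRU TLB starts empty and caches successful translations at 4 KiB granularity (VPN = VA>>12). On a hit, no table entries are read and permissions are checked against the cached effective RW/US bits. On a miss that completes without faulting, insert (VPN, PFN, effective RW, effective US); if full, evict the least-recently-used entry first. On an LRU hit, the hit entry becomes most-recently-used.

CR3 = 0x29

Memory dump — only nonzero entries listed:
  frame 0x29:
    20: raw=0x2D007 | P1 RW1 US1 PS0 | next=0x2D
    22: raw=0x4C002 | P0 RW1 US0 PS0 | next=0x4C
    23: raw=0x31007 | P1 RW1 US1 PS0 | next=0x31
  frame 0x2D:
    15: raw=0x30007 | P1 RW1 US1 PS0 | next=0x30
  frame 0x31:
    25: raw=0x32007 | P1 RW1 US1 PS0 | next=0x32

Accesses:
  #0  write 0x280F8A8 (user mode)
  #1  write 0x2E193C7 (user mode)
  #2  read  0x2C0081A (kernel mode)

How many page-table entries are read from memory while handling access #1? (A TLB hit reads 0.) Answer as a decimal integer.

Walk each access:
#0 VA=0x280F8A8 (w,user):
  lvl0: tbl 0x29, slot 20 ⇒ 0x2D007 (P1/RW1/US1/PS0)
  lvl1: tbl 0x2D, slot 15 ⇒ 0x30007 (P1/RW1/US1/PS0)
  → PA=0x308A8  (2 entries read)
#1 VA=0x2E193C7 (w,user):
  lvl0: tbl 0x29, slot 23 ⇒ 0x31007 (P1/RW1/US1/PS0)
  lvl1: tbl 0x31, slot 25 ⇒ 0x32007 (P1/RW1/US1/PS0)
  → PA=0x323C7  (2 entries read)
#2 VA=0x2C0081A (r,kernel):
  lvl0: tbl 0x29, slot 22 ⇒ 0x4C002 (P0/RW1/US0/PS0)
  ✗ PAGE_NOT_PRESENT  [1 reads]

Entries read for #1: 2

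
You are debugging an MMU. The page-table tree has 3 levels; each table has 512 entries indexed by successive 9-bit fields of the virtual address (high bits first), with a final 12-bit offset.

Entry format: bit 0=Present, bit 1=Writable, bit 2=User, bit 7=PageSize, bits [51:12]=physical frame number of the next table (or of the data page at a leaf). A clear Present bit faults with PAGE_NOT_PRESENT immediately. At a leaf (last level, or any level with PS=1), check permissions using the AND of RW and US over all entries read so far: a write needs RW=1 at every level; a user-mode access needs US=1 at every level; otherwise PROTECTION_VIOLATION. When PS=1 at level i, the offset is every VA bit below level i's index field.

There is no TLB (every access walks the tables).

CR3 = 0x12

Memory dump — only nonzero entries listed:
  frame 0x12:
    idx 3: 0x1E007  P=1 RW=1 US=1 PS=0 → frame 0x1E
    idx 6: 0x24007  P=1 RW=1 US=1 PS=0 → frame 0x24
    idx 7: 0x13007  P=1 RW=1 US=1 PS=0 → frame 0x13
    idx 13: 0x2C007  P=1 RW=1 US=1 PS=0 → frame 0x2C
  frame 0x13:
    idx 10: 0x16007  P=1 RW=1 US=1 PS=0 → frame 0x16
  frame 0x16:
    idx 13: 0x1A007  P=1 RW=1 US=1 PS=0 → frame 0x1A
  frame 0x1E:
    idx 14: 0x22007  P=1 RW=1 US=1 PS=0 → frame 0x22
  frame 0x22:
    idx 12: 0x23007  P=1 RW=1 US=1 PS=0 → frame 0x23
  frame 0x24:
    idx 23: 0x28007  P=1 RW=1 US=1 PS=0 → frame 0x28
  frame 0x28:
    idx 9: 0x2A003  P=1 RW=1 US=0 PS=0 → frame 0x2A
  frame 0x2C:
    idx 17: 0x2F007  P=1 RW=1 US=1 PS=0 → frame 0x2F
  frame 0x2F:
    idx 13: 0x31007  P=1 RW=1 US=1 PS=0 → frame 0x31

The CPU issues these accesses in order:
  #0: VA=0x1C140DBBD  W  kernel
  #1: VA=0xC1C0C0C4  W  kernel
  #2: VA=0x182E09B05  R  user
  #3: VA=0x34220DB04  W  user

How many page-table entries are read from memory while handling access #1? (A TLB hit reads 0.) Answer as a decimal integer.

Trace:
#0 VA=0x1C140DBBD (w,kernel):
  L0: frame=0x12 idx=7 entry=0x13007 [P=1 RW=1 US=1 PS=0]
  L1: frame=0x13 idx=10 entry=0x16007 [P=1 RW=1 US=1 PS=0]
  L2: frame=0x16 idx=13 entry=0x1A007 [P=1 RW=1 US=1 PS=0]
  ✓ 0x1ABBD  — 3 lookups
#1 VA=0xC1C0C0C4 (w,kernel):
  L0: frame=0x12 idx=3 entry=0x1E007 [P=1 RW=1 US=1 PS=0]
  L1: frame=0x1E idx=14 entry=0x22007 [P=1 RW=1 US=1 PS=0]
  L2: frame=0x22 idx=12 entry=0x23007 [P=1 RW=1 US=1 PS=0]
  ✓ 0x230C4  — 3 lookups
#2 VA=0x182E09B05 (r,user):
  L0: frame=0x12 idx=6 entry=0x24007 [P=1 RW=1 US=1 PS=0]
  L1: frame=0x24 idx=23 entry=0x28007 [P=1 RW=1 US=1 PS=0]
  L2: frame=0x28 idx=9 entry=0x2A003 [P=1 RW=1 US=0 PS=0]
  ✗ PROTECTION_VIOLATION  [3 reads]
#3 VA=0x34220DB04 (w,user):
  L0: frame=0x12 idx=13 entry=0x2C007 [P=1 RW=1 US=1 PS=0]
  L1: frame=0x2C idx=17 entry=0x2F007 [P=1 RW=1 US=1 PS=0]
  L2: frame=0x2F idx=13 entry=0x31007 [P=1 RW=1 US=1 PS=0]
  ✓ 0x31B04  — 3 lookups

Entries read for #1: 3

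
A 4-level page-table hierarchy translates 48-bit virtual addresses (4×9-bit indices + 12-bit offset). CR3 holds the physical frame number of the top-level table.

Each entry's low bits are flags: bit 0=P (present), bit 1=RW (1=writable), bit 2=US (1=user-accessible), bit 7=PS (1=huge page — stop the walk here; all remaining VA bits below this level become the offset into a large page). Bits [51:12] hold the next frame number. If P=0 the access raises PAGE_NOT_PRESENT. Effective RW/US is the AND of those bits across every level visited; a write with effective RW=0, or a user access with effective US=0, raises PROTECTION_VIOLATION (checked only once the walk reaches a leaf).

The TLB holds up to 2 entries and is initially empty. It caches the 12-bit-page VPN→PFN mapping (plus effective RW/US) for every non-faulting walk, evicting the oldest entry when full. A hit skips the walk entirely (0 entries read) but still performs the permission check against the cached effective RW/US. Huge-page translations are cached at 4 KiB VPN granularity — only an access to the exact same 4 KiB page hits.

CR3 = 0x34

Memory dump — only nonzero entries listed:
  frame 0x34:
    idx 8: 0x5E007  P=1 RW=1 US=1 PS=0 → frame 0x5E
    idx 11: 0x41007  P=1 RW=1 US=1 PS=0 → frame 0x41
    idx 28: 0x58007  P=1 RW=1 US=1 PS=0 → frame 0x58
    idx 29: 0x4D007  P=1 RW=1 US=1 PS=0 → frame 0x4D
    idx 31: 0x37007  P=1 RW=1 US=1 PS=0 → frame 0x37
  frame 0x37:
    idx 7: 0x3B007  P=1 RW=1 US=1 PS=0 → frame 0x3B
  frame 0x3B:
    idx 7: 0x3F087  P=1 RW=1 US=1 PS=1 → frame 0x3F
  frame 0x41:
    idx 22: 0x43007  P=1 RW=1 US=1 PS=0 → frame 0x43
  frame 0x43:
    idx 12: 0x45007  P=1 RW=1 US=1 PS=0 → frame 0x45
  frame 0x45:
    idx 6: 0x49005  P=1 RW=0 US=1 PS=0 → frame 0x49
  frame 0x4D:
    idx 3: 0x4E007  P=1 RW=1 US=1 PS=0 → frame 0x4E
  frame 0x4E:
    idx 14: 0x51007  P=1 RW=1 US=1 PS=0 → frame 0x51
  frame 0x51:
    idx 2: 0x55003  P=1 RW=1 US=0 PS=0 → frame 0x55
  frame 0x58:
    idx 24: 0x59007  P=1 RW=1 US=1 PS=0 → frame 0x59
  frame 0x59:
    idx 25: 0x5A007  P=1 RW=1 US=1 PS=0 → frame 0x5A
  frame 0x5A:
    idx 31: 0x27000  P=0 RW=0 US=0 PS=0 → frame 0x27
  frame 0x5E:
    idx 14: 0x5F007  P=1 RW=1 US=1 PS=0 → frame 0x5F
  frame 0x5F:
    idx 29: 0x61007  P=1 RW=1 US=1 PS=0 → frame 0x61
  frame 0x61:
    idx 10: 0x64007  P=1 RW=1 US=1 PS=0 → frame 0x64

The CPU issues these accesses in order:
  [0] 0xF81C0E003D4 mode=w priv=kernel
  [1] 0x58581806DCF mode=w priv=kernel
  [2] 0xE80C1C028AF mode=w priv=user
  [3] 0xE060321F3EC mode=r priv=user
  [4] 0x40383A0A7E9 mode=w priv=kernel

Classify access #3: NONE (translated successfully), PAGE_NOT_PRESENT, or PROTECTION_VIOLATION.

Per-access translation:
#0 VA=0xF81C0E003D4 (w,kernel):
  L0 @0x34[31] → 0x37007  P=1,RW=1,US=1,PS=0
  L1 @0x37[7] → 0x3B007  P=1,RW=1,US=1,PS=0
  L2 @0x3B[7] → 0x3F087  P=1,RW=1,US=1,PS=1
  → PA=0x3F3D4 (huge @L2)  (3 entries read)
#1 VA=0x58581806DCF (w,kernel):
  L0 @0x34[11] → 0x41007  P=1,RW=1,US=1,PS=0
  L1 @0x41[22] → 0x43007  P=1,RW=1,US=1,PS=0
  L2 @0x43[12] → 0x45007  P=1,RW=1,US=1,PS=0
  L3 @0x45[6] → 0x49005  P=1,RW=0,US=1,PS=0
  ⇒ fault: PROTECTION_VIOLATION  — 4 lookups
#2 VA=0xE80C1C028AF (w,user):
  L0 @0x34[29] → 0x4D007  P=1,RW=1,US=1,PS=0
  L1 @0x4D[3] → 0x4E007  P=1,RW=1,US=1,PS=0
  L2 @0x4E[14] → 0x51007  P=1,RW=1,US=1,PS=0
  L3 @0x51[2] → 0x55003  P=1,RW=1,US=0,PS=0
  ⇒ fault: PROTECTION_VIOLATION  — 4 lookups
#3 VA=0xE060321F3EC (r,user):
  L0 @0x34[28] → 0x58007  P=1,RW=1,US=1,PS=0
  L1 @0x58[24] → 0x59007  P=1,RW=1,US=1,PS=0
  L2 @0x59[25] → 0x5A007  P=1,RW=1,US=1,PS=0
  L3 @0x5A[31] → 0x27000  P=0,RW=0,US=0,PS=0
  ⇒ fault: PAGE_NOT_PRESENT  — 4 lookups
#4 VA=0x40383A0A7E9 (w,kernel):
  L0 @0x34[8] → 0x5E007  P=1,RW=1,US=1,PS=0
  L1 @0x5E[14] → 0x5F007  P=1,RW=1,US=1,PS=0
  L2 @0x5F[29] → 0x61007  P=1,RW=1,US=1,PS=0
  L3 @0x61[10] → 0x64007  P=1,RW=1,US=1,PS=0
  → PA=0x647E9  (4 entries read)

Access #3 fault: PAGE_NOT_PRESENT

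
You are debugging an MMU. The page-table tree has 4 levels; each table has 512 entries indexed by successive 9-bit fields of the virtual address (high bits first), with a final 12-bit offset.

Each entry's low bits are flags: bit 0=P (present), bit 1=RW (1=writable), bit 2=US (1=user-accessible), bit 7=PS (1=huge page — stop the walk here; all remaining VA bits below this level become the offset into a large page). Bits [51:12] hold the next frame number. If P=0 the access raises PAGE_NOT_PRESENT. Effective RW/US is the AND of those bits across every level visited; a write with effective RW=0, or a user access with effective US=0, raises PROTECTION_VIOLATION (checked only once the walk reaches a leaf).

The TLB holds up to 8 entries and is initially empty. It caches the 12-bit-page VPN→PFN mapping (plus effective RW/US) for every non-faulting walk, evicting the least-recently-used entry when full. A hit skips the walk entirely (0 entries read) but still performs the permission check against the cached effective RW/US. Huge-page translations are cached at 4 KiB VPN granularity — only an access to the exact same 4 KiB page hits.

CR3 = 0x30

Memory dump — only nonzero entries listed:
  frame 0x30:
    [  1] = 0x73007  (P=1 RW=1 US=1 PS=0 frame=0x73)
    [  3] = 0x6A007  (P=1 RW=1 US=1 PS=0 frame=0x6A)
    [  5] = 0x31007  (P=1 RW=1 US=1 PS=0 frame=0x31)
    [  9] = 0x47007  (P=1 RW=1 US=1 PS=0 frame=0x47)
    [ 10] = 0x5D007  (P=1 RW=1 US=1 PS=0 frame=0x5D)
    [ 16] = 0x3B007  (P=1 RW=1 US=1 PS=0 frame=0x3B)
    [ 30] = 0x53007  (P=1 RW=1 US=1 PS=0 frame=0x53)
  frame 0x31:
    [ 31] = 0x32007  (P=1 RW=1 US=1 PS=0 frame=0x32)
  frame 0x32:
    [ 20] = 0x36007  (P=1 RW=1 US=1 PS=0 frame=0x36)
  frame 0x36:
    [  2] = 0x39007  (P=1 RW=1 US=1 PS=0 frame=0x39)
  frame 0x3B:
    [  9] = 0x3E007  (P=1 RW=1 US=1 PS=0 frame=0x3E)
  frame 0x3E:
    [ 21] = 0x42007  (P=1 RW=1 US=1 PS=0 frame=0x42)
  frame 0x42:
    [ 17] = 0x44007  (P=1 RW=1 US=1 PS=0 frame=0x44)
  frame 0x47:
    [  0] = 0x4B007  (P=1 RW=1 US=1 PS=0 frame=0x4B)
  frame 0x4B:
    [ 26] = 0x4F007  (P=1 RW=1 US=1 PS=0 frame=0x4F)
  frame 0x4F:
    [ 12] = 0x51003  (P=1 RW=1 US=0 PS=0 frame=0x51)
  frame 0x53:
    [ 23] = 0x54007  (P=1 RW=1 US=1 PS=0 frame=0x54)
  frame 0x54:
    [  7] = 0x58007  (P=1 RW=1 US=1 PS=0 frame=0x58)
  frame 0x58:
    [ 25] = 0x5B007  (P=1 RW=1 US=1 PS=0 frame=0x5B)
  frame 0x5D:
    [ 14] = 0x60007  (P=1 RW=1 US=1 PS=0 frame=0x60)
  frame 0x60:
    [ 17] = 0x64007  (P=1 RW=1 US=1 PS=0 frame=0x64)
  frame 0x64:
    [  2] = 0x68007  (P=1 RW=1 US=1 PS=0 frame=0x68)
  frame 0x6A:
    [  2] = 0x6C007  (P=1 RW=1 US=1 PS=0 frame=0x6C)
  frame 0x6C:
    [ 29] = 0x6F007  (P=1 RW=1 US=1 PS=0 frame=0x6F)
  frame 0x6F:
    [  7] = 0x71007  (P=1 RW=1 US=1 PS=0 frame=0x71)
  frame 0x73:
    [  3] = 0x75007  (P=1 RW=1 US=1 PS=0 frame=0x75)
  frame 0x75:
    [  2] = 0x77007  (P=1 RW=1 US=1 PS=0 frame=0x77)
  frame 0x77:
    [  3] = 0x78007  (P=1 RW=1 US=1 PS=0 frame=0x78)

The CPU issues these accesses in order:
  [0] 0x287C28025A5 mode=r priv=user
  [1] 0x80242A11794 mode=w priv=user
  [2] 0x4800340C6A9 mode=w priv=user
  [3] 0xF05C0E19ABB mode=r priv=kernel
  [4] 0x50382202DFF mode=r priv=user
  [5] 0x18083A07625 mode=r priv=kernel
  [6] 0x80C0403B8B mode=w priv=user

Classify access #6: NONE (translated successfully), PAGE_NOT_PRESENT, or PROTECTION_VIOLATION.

Per-access translation:
#0 VA=0x287C28025A5 (r,user):
  L0 @0x30[5] → 0x31007  P=1,RW=1,US=1,PS=0
  L1 @0x31[31] → 0x32007  P=1,RW=1,US=1,PS=0
  L2 @0x32[20] → 0x36007  P=1,RW=1,US=1,PS=0
  L3 @0x36[2] → 0x39007  P=1,RW=1,US=1,PS=0
  → PA=0x395A5  (4 entries read)
#1 VA=0x80242A11794 (w,user):
  L0 @0x30[16] → 0x3B007  P=1,RW=1,US=1,PS=0
  L1 @0x3B[9] → 0x3E007  P=1,RW=1,US=1,PS=0
  L2 @0x3E[21] → 0x42007  P=1,RW=1,US=1,PS=0
  L3 @0x42[17] → 0x44007  P=1,RW=1,US=1,PS=0
  → PA=0x44794  (4 entries read)
#2 VA=0x4800340C6A9 (w,user):
  L0 @0x30[9] → 0x47007  P=1,RW=1,US=1,PS=0
  L1 @0x47[0] → 0x4B007  P=1,RW=1,US=1,PS=0
  L2 @0x4B[26] → 0x4F007  P=1,RW=1,US=1,PS=0
  L3 @0x4F[12] → 0x51003  P=1,RW=1,US=0,PS=0
  ✗ PROTECTION_VIOLATION  [4 reads]
#3 VA=0xF05C0E19ABB (r,kernel):
  L0 @0x30[30] → 0x53007  P=1,RW=1,US=1,PS=0
  L1 @0x53[23] → 0x54007  P=1,RW=1,US=1,PS=0
  L2 @0x54[7] → 0x58007  P=1,RW=1,US=1,PS=0
  L3 @0x58[25] → 0x5B007  P=1,RW=1,US=1,PS=0
  → PA=0x5BABB  (4 entries read)
#4 VA=0x50382202DFF (r,user):
  L0 @0x30[10] → 0x5D007  P=1,RW=1,US=1,PS=0
  L1 @0x5D[14] → 0x60007  P=1,RW=1,US=1,PS=0
  L2 @0x60[17] → 0x64007  P=1,RW=1,US=1,PS=0
  L3 @0x64[2] → 0x68007  P=1,RW=1,US=1,PS=0
  → PA=0x68DFF  (4 entries read)
#5 VA=0x18083A07625 (r,kernel):
  L0 @0x30[3] → 0x6A007  P=1,RW=1,US=1,PS=0
  L1 @0x6A[2] → 0x6C007  P=1,RW=1,US=1,PS=0
  L2 @0x6C[29] → 0x6F007  P=1,RW=1,US=1,PS=0
  L3 @0x6F[7] → 0x71007  P=1,RW=1,US=1,PS=0
  → PA=0x71625  (4 entries read)
#6 VA=0x80C0403B8B (w,user):
  L0 @0x30[1] → 0x73007  P=1,RW=1,US=1,PS=0
  L1 @0x73[3] → 0x75007  P=1,RW=1,US=1,PS=0
  L2 @0x75[2] → 0x77007  P=1,RW=1,US=1,PS=0
  L3 @0x77[3] → 0x78007  P=1,RW=1,US=1,PS=0
  → PA=0x78B8B  (4 entries read)

Access #6 fault: NONE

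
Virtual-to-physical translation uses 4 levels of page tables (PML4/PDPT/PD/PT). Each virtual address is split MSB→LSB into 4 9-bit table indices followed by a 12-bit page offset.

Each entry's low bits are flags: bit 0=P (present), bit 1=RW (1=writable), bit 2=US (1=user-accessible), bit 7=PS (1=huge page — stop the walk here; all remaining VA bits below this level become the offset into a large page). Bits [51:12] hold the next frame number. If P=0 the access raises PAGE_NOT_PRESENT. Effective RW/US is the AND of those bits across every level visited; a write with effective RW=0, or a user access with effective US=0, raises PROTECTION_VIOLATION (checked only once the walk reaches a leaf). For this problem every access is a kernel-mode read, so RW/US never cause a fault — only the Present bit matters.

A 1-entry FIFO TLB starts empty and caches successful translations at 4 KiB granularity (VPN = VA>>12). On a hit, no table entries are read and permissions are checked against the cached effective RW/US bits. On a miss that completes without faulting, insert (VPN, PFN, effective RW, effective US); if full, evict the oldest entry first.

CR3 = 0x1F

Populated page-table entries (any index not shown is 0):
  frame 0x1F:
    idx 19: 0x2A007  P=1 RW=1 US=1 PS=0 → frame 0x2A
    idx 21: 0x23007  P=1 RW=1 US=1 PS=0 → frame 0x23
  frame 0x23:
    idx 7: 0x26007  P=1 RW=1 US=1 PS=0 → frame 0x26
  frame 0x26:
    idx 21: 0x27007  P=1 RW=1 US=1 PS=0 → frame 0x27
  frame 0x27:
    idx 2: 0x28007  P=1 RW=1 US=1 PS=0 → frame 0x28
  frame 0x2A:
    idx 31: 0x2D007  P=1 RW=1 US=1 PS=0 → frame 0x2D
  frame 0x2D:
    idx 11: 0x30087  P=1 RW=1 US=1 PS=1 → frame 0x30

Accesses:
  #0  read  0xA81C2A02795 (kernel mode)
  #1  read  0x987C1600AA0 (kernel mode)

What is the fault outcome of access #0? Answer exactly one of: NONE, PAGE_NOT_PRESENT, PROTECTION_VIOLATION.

Trace:
#0 VA=0xA81C2A02795 (r,kernel):
  lvl0: tbl 0x1F, slot 21 ⇒ 0x23007 (P1/RW1/US1/PS0)
  lvl1: tbl 0x23, slot 7 ⇒ 0x26007 (P1/RW1/US1/PS0)
  lvl2: tbl 0x26, slot 21 ⇒ 0x27007 (P1/RW1/US1/PS0)
  lvl3: tbl 0x27, slot 2 ⇒ 0x28007 (P1/RW1/US1/PS0)
  ✓ 0x28795  — 4 lookups
#1 VA=0x987C1600AA0 (r,kernel):
  lvl0: tbl 0x1F, slot 19 ⇒ 0x2A007 (P1/RW1/US1/PS0)
  lvl1: tbl 0x2A, slot 31 ⇒ 0x2D007 (P1/RW1/US1/PS0)
  lvl2: tbl 0x2D, slot 11 ⇒ 0x30087 (P1/RW1/US1/PS1)
  ✓ 0x30AA0 (huge @L2)  — 3 lookups

Access #0 fault: NONE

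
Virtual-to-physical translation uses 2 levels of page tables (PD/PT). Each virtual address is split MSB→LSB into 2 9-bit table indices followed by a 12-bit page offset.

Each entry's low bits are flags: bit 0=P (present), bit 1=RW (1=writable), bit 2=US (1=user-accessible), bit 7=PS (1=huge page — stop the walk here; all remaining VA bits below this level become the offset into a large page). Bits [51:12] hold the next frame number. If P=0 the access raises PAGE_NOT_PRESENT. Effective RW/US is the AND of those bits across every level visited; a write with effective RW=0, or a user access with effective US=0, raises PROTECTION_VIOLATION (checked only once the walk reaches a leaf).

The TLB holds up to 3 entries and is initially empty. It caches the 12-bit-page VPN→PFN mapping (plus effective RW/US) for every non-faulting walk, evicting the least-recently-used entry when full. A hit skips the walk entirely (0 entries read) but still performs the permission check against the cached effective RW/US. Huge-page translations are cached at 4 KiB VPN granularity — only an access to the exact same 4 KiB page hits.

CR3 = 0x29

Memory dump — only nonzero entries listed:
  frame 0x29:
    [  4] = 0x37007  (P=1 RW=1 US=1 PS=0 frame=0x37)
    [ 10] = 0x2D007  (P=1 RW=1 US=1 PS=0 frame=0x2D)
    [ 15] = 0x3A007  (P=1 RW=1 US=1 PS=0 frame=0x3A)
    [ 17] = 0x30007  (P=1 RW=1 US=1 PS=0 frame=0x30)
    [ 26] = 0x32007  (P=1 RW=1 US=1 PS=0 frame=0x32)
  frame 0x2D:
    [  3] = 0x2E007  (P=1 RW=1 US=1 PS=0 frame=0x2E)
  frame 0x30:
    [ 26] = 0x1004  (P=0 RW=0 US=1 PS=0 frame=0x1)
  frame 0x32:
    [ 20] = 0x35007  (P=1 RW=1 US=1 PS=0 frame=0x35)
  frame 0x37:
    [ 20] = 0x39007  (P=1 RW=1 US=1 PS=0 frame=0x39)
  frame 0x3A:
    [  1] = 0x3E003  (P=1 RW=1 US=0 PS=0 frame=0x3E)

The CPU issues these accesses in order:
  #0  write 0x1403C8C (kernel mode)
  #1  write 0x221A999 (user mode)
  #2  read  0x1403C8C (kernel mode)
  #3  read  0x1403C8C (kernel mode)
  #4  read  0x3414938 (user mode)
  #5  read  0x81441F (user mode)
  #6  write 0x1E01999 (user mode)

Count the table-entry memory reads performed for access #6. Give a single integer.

Per-access translation:
#0 VA=0x1403C8C (w,kernel):
  [0] read 0x29 idx=10: raw=0x2D007 flags P=1 W=1 U=1 S=0
  [1] read 0x2D idx=3: raw=0x2E007 flags P=1 W=1 U=1 S=0
  → PA=0x2EC8C  (2 entries read)
#1 VA=0x221A999 (w,user):
  [0] read 0x29 idx=17: raw=0x30007 flags P=1 W=1 U=1 S=0
  [1] read 0x30 idx=26: raw=0x1004 flags P=0 W=0 U=1 S=0
  ⇒ fault: PAGE_NOT_PRESENT  — 2 lookups
#2 VA=0x1403C8C (r,kernel):
  TLB hit vpn=0x1403 → PA=0x2EC8C
#3 VA=0x1403C8C (r,kernel):
  TLB hit vpn=0x1403 → PA=0x2EC8C
#4 VA=0x3414938 (r,user):
  [0] read 0x29 idx=26: raw=0x32007 flags P=1 W=1 U=1 S=0
  [1] read 0x32 idx=20: raw=0x35007 flags P=1 W=1 U=1 S=0
  → PA=0x35938  (2 entries read)
#5 VA=0x81441F (r,user):
  [0] read 0x29 idx=4: raw=0x37007 flags P=1 W=1 U=1 S=0
  [1] read 0x37 idx=20: raw=0x39007 flags P=1 W=1 U=1 S=0
  → PA=0x3941F  (2 entries read)
#6 VA=0x1E01999 (w,user):
  [0] read 0x29 idx=15: raw=0x3A007 flags P=1 W=1 U=1 S=0
  [1] read 0x3A idx=1: raw=0x3E003 flags P=1 W=1 U=0 S=0
  ⇒ fault: PROTECTION_VIOLATION  — 2 lookups

Entries read for #6: 2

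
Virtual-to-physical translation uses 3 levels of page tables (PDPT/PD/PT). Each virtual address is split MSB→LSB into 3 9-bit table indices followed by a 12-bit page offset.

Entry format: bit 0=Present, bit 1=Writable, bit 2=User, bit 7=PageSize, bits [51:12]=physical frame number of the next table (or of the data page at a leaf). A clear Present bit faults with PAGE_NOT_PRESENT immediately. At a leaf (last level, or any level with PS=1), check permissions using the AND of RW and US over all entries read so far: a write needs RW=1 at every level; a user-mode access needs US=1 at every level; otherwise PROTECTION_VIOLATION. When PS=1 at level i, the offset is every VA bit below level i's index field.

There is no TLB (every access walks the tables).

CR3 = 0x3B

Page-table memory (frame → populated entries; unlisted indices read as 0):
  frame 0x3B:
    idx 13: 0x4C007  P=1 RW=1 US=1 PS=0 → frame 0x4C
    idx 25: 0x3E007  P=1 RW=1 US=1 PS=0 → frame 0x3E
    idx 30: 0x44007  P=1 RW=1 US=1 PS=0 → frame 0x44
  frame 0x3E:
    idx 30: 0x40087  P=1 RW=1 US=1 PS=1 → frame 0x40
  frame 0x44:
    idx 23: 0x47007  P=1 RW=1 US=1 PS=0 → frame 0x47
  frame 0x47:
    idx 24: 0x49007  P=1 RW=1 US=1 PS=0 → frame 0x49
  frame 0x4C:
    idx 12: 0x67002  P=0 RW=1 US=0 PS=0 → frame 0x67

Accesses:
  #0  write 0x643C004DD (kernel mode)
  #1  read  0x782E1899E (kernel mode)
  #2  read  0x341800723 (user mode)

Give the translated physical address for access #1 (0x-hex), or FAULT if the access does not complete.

Trace:
#0 VA=0x643C004DD (w,kernel):
  lvl0: tbl 0x3B, slot 25 ⇒ 0x3E007 (P1/RW1/US1/PS0)
  lvl1: tbl 0x3E, slot 30 ⇒ 0x40087 (P1/RW1/US1/PS1)
  → PA=0x404DD (huge @L1)  (2 entries read)
#1 VA=0x782E1899E (r,kernel):
  lvl0: tbl 0x3B, slot 30 ⇒ 0x44007 (P1/RW1/US1/PS0)
  lvl1: tbl 0x44, slot 23 ⇒ 0x47007 (P1/RW1/US1/PS0)
  lvl2: tbl 0x47, slot 24 ⇒ 0x49007 (P1/RW1/US1/PS0)
  → PA=0x4999E  (3 entries read)
#2 VA=0x341800723 (r,user):
  lvl0: tbl 0x3B, slot 13 ⇒ 0x4C007 (P1/RW1/US1/PS0)
  lvl1: tbl 0x4C, slot 12 ⇒ 0x67002 (P0/RW1/US0/PS0)
  ⇒ fault: PAGE_NOT_PRESENT  — 2 lookups

Access #1 PA: 0x4999E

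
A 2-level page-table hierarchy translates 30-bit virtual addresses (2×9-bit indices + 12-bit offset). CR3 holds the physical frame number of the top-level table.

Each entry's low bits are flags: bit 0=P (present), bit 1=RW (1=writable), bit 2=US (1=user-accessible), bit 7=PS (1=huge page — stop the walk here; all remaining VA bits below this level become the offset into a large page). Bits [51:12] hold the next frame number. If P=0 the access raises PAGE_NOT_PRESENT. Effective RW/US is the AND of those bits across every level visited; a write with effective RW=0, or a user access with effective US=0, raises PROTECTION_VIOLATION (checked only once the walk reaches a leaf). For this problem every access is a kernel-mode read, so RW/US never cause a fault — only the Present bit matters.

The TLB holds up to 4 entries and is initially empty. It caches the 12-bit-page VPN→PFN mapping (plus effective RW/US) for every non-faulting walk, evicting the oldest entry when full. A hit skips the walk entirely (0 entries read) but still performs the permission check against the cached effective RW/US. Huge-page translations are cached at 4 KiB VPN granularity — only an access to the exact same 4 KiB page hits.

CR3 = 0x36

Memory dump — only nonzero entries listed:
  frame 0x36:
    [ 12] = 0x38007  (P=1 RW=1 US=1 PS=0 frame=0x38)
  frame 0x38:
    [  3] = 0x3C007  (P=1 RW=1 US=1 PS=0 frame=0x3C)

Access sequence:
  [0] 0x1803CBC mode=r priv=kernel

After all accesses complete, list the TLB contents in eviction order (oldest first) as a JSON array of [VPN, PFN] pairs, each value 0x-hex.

Walk each access:
#0 VA=0x1803CBC (r,kernel):
  lvl0: tbl 0x36, slot 12 ⇒ 0x38007 (P1/RW1/US1/PS0)
  lvl1: tbl 0x38, slot 3 ⇒ 0x3C007 (P1/RW1/US1/PS0)
  ✓ 0x3CCBC  — 2 lookups

TLB: [["0x1803", "0x3C"]]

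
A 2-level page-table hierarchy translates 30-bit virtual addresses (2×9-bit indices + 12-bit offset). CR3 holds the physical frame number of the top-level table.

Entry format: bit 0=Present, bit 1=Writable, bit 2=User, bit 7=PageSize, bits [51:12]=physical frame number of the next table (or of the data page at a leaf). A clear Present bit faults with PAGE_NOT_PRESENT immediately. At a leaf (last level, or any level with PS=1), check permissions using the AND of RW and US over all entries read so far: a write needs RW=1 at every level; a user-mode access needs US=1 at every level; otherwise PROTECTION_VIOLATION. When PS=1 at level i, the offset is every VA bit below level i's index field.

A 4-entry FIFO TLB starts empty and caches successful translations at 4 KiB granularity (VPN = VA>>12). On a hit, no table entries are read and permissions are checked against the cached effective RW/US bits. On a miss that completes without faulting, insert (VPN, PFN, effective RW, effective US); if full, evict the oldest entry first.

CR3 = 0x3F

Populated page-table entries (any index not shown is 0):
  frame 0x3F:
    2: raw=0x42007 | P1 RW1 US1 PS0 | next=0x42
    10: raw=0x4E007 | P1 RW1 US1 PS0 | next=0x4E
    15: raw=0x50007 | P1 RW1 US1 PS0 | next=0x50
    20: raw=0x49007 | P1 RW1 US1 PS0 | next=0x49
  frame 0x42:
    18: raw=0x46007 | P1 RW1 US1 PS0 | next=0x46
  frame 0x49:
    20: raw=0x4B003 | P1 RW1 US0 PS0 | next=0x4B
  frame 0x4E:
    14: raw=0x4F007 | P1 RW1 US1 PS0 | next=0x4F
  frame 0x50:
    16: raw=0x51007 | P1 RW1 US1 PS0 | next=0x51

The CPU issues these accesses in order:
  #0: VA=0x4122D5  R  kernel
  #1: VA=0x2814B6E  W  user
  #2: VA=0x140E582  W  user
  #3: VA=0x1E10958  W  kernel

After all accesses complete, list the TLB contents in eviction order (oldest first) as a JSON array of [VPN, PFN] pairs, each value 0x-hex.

Trace:
#0 VA=0x4122D5 (r,kernel):
  L0: frame=0x3F idx=2 entry=0x42007 [P=1 RW=1 US=1 PS=0]
  L1: frame=0x42 idx=18 entry=0x46007 [P=1 RW=1 US=1 PS=0]
  ⇒ phys 0x462D5  [2 reads]
#1 VA=0x2814B6E (w,user):
  L0: frame=0x3F idx=20 entry=0x49007 [P=1 RW=1 US=1 PS=0]
  L1: frame=0x49 idx=20 entry=0x4B003 [P=1 RW=1 US=0 PS=0]
  ✗ PROTECTION_VIOLATION  [2 reads]
#2 VA=0x140E582 (w,user):
  L0: frame=0x3F idx=10 entry=0x4E007 [P=1 RW=1 US=1 PS=0]
  L1: frame=0x4E idx=14 entry=0x4F007 [P=1 RW=1 US=1 PS=0]
  ⇒ phys 0x4F582  [2 reads]
#3 VA=0x1E10958 (w,kernel):
  L0: frame=0x3F idx=15 entry=0x50007 [P=1 RW=1 US=1 PS=0]
  L1: frame=0x50 idx=16 entry=0x51007 [P=1 RW=1 US=1 PS=0]
  ⇒ phys 0x51958  [2 reads]

TLB: [["0x412", "0x46"], ["0x140E", "0x4F"], ["0x1E10", "0x51"]]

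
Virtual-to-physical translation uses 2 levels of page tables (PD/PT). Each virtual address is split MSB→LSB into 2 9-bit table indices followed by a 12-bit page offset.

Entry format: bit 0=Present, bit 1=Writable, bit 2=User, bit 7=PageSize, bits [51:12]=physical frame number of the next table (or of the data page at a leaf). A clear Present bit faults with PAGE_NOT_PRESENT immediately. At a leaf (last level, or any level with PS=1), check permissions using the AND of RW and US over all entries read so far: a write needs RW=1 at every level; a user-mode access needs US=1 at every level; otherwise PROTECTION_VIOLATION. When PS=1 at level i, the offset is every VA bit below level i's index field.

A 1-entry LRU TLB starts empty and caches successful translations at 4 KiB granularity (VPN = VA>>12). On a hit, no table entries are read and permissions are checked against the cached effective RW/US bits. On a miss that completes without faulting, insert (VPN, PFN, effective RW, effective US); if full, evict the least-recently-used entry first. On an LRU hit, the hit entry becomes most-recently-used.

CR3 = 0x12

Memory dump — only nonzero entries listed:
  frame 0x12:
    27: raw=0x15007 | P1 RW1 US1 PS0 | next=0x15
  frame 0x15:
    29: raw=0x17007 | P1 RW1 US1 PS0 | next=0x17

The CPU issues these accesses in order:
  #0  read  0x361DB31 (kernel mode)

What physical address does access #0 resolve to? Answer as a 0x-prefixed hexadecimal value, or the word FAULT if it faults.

Walk each access:
#0 VA=0x361DB31 (r,kernel):
  L0: frame=0x12 idx=27 entry=0x15007 [P=1 RW=1 US=1 PS=0]
  L1: frame=0x15 idx=29 entry=0x17007 [P=1 RW=1 US=1 PS=0]
  → PA=0x17B31  (2 entries read)

Access #0 PA: 0x17B31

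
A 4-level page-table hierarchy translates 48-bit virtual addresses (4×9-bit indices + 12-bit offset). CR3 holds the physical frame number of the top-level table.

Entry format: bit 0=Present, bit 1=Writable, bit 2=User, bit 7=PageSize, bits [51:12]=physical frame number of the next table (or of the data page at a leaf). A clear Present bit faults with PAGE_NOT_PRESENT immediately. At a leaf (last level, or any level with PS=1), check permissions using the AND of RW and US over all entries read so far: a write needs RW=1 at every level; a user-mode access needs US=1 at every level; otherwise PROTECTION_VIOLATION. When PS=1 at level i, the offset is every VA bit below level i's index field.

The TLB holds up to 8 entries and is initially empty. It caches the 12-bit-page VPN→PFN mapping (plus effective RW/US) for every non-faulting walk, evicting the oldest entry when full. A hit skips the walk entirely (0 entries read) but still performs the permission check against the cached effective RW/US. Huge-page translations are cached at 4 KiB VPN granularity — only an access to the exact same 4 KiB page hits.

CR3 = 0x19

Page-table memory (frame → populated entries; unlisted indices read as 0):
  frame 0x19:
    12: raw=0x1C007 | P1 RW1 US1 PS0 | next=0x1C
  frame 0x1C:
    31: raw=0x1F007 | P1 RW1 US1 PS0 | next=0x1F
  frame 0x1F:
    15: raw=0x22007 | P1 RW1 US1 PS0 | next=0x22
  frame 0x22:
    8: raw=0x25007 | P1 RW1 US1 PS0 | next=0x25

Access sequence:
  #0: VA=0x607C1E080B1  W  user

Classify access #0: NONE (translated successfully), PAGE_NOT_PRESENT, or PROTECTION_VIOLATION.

Trace:
#0 VA=0x607C1E080B1 (w,user):
  L0: frame=0x19 idx=12 entry=0x1C007 [P=1 RW=1 US=1 PS=0]
  L1: frame=0x1C idx=31 entry=0x1F007 [P=1 RW=1 US=1 PS=0]
  L2: frame=0x1F idx=15 entry=0x22007 [P=1 RW=1 US=1 PS=0]
  L3: frame=0x22 idx=8 entry=0x25007 [P=1 RW=1 US=1 PS=0]
  ⇒ phys 0x250B1  [4 reads]

Access #0 fault: NONE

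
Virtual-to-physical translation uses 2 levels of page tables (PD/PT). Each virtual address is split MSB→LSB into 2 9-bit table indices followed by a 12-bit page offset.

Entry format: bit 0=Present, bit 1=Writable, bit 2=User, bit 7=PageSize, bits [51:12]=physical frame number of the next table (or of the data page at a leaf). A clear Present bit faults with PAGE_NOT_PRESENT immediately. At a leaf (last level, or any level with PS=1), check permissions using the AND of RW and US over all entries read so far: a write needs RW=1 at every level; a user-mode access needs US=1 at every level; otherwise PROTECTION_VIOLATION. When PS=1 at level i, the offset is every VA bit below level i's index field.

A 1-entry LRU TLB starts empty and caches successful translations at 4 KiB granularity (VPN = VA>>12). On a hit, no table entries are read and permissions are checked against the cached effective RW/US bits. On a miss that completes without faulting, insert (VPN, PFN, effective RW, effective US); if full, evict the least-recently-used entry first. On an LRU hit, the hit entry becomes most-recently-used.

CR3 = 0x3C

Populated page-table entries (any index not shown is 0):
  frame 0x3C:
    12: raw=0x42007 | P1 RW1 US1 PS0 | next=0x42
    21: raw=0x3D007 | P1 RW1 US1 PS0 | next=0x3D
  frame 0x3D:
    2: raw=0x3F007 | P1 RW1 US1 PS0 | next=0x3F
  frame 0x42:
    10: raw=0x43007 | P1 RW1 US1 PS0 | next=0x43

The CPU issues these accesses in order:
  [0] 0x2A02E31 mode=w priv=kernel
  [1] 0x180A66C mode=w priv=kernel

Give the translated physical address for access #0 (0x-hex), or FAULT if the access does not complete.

Trace:
#0 VA=0x2A02E31 (w,kernel):
  L0: frame=0x3C idx=21 entry=0x3D007 [P=1 RW=1 US=1 PS=0]
  L1: frame=0x3D idx=2 entry=0x3F007 [P=1 RW=1 US=1 PS=0]
  → PA=0x3FE31  (2 entries read)
#1 VA=0x180A66C (w,kernel):
  L0: frame=0x3C idx=12 entry=0x42007 [P=1 RW=1 US=1 PS=0]
  L1: frame=0x42 idx=10 entry=0x43007 [P=1 RW=1 US=1 PS=0]
  → PA=0x4366C  (2 entries read)

Access #0 PA: 0x3FE31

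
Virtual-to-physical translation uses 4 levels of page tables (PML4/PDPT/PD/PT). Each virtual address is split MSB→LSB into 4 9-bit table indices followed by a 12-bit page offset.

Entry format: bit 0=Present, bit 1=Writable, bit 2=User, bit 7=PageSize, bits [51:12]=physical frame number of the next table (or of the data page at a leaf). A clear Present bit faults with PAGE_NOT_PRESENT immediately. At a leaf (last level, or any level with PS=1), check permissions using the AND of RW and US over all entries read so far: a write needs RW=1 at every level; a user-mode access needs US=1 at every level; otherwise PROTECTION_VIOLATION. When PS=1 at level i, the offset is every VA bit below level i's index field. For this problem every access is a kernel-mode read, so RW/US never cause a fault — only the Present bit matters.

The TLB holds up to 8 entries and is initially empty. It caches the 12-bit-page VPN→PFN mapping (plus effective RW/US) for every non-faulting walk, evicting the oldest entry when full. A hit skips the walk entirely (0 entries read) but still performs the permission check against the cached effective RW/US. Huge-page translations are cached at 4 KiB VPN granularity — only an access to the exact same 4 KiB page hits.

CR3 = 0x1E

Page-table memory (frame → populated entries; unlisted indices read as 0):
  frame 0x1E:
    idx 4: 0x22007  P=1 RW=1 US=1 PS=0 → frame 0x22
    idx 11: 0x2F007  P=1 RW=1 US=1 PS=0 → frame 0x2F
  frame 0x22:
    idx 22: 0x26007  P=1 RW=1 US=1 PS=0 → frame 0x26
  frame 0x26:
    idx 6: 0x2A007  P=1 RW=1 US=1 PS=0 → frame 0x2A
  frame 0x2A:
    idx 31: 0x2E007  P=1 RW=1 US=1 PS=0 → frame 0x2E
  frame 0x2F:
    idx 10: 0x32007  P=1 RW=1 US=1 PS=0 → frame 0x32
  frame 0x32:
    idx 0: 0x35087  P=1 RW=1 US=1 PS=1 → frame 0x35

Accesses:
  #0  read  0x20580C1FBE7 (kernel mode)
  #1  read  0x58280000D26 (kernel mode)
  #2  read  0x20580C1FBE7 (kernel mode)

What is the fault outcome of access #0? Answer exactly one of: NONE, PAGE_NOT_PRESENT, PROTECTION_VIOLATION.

Per-access translation:
#0 VA=0x20580C1FBE7 (r,kernel):
  L0: frame=0x1E idx=4 entry=0x22007 [P=1 RW=1 US=1 PS=0]
  L1: frame=0x22 idx=22 entry=0x26007 [P=1 RW=1 US=1 PS=0]
  L2: frame=0x26 idx=6 entry=0x2A007 [P=1 RW=1 US=1 PS=0]
  L3: frame=0x2A idx=31 entry=0x2E007 [P=1 RW=1 US=1 PS=0]
  → PA=0x2EBE7  (4 entries read)
#1 VA=0x58280000D26 (r,kernel):
  L0: frame=0x1E idx=11 entry=0x2F007 [P=1 RW=1 US=1 PS=0]
  L1: frame=0x2F idx=10 entry=0x32007 [P=1 RW=1 US=1 PS=0]
  L2: frame=0x32 idx=0 entry=0x35087 [P=1 RW=1 US=1 PS=1]
  → PA=0x35D26 (huge @L2)  (3 entries read)
#2 VA=0x20580C1FBE7 (r,kernel):
  TLB hit vpn=0x20580C1F → PA=0x2EBE7

Access #0 fault: NONE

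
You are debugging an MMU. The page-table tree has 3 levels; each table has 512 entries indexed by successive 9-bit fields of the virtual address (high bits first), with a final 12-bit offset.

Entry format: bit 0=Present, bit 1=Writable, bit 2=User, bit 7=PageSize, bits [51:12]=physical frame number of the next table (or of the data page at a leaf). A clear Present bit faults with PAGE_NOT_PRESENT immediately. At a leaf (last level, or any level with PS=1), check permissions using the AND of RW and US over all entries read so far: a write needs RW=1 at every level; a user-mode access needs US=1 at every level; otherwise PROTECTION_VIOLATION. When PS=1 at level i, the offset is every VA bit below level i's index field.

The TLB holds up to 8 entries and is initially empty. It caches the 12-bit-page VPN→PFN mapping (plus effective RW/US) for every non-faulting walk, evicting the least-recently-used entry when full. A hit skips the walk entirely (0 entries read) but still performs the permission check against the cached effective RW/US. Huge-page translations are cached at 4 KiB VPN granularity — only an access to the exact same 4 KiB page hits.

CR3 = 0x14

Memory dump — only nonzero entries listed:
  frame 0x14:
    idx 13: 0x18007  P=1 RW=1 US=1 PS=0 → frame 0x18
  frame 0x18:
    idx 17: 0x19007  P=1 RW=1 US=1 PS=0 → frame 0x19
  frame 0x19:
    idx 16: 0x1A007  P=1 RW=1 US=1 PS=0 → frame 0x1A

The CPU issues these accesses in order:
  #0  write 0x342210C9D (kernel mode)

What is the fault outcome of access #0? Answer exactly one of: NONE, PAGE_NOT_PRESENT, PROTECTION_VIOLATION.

Walk each access:
#0 VA=0x342210C9D (w,kernel):
  L0: frame=0x14 idx=13 entry=0x18007 [P=1 RW=1 US=1 PS=0]
  L1: frame=0x18 idx=17 entry=0x19007 [P=1 RW=1 US=1 PS=0]
  L2: frame=0x19 idx=16 entry=0x1A007 [P=1 RW=1 US=1 PS=0]
  → PA=0x1AC9D  (3 entries read)

Access #0 fault: NONE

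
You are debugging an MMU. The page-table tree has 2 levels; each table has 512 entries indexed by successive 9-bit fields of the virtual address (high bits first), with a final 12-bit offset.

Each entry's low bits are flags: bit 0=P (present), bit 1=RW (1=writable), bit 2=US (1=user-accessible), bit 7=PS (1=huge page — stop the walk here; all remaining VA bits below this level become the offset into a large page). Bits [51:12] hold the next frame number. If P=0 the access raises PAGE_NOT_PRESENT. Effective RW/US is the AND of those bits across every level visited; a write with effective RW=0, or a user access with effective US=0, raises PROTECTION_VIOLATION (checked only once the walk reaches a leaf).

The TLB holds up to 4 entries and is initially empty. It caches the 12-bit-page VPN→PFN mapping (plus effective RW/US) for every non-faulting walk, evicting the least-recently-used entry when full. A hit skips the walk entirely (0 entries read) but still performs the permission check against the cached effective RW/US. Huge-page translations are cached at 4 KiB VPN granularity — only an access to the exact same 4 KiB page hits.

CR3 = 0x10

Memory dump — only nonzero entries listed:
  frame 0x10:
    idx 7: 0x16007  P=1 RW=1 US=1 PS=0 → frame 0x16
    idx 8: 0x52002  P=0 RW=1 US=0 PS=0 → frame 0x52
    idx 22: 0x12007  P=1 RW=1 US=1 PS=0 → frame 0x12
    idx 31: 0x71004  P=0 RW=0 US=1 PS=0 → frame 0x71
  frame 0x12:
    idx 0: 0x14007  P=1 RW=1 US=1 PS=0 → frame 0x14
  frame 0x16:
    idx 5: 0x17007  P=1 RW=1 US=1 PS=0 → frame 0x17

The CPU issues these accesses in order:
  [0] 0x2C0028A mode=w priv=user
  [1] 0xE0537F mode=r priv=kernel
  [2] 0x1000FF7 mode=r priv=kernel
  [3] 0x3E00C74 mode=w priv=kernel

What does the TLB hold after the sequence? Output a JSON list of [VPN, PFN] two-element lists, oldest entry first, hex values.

Trace:
#0 VA=0x2C0028A (w,user):
  L0: frame=0x10 idx=22 entry=0x12007 [P=1 RW=1 US=1 PS=0]
  L1: frame=0x12 idx=0 entry=0x14007 [P=1 RW=1 US=1 PS=0]
  → PA=0x1428A  (2 entries read)
#1 VA=0xE0537F (r,kernel):
  L0: frame=0x10 idx=7 entry=0x16007 [P=1 RW=1 US=1 PS=0]
  L1: frame=0x16 idx=5 entry=0x17007 [P=1 RW=1 US=1 PS=0]
  → PA=0x1737F  (2 entries read)
#2 VA=0x1000FF7 (r,kernel):
  L0: frame=0x10 idx=8 entry=0x52002 [P=0 RW=1 US=0 PS=0]
  ✗ PAGE_NOT_PRESENT  [1 reads]
#3 VA=0x3E00C74 (w,kernel):
  L0: frame=0x10 idx=31 entry=0x71004 [P=0 RW=0 US=1 PS=0]
  ✗ PAGE_NOT_PRESENT  [1 reads]

TLB: [["0x2C00", "0x14"], ["0xE05", "0x17"]]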